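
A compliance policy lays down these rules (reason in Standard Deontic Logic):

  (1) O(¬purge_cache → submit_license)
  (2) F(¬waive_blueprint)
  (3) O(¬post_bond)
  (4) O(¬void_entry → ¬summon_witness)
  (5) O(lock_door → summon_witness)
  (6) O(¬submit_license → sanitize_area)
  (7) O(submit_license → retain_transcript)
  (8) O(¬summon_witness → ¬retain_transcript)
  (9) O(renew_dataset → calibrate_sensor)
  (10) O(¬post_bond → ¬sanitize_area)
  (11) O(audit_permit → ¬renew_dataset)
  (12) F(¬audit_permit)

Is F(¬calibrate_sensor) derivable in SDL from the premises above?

Premise 9 is O(renew_dataset → calibrate_sensor), but O(renew_dataset) is not derivable from the premises, so it does not yield O(calibrate_sensor).
No other premise forces O(calibrate_sensor). An ideal world satisfying every premise can still have ¬calibrate_sensor true, so F(¬calibrate_sensor) is not derivable.

No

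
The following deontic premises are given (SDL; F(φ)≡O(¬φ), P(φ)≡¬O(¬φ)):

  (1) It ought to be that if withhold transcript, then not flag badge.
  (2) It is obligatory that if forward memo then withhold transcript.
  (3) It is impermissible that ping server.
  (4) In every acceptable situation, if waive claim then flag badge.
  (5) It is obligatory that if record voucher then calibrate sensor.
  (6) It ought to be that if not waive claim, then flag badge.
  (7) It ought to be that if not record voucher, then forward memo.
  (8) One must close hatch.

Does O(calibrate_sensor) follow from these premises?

Yes

Premises 4 and 6 are O(waive_claim → flag_badge) and O(¬waive_claim → flag_badge); every ideal world satisfies waive_claim or ¬waive_claim, so in either case flag_badge holds — hence O(flag_badge).
Premise 1 is O(withhold_transcript → ¬flag_badge); contrapositively O(flag_badge → ¬withhold_transcript). Since O(flag_badge) holds, K gives O(¬withhold_transcript).
Premise 2 is O(forward_memo → withhold_transcript); contrapositively O(¬withhold_transcript → ¬forward_memo). Since O(¬withhold_transcript) holds, K gives O(¬forward_memo).
Premise 7 is O(¬record_voucher → forward_memo); contrapositively O(¬forward_memo → record_voucher). Since O(¬forward_memo) holds, K gives O(record_voucher).
From O(record_voucher) and premise 5, O(record_voucher → calibrate_sensor), we obtain O(calibrate_sensor).
Premises 3, 8 do not contribute to this derivation.
So O(calibrate_sensor) follows.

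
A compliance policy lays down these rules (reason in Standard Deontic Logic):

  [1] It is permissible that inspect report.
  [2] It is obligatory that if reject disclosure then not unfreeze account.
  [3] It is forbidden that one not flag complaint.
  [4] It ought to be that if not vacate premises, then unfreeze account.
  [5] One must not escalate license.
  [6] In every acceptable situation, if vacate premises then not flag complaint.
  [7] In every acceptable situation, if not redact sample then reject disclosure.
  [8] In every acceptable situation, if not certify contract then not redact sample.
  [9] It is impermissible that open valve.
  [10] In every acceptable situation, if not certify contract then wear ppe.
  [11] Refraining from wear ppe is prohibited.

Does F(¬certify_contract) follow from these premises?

Yes

Premise 3, F(¬flag_complaint), is equivalent to O(flag_complaint).
The contrapositive of premise 6 (O(vacate_premises → ¬flag_complaint)) is O(flag_complaint → ¬vacate_premises), and O(flag_complaint) is already established, so O(¬vacate_premises).
From O(¬vacate_premises) and premise 4, O(¬vacate_premises → unfreeze_account), we obtain O(unfreeze_account).
Premise 2 is O(reject_disclosure → ¬unfreeze_account); contrapositively O(unfreeze_account → ¬reject_disclosure). Since O(unfreeze_account) holds, K gives O(¬reject_disclosure).
Premise 7, O(¬redact_sample → reject_disclosure), contraposes to O(¬reject_disclosure → redact_sample); with O(¬reject_disclosure) we get O(redact_sample).
Premise 8 is O(¬certify_contract → ¬redact_sample); contrapositively O(redact_sample → certify_contract). Since O(redact_sample) holds, K gives O(certify_contract).
Premises 1, 5, 9, 10, 11 do not contribute to this derivation.
So O(certify_contract) holds, i.e. F(¬certify_contract). The claim follows.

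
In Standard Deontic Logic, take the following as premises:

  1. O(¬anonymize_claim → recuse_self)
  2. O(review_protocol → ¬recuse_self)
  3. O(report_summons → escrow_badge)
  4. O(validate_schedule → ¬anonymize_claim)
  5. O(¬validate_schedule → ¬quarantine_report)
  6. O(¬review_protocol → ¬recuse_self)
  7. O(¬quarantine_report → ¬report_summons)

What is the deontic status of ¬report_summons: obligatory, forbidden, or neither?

Premises 2 and 6 are O(review_protocol → ¬recuse_self) and O(¬review_protocol → ¬recuse_self); every ideal world satisfies review_protocol or ¬review_protocol, so in either case ¬recuse_self holds — hence O(¬recuse_self).
Premise 1, O(¬anonymize_claim → recuse_self), contraposes to O(¬recuse_self → anonymize_claim); with O(¬recuse_self) we get O(anonymize_claim).
The contrapositive of premise 4 (O(validate_schedule → ¬anonymize_claim)) is O(anonymize_claim → ¬validate_schedule), and O(anonymize_claim) is already established, so O(¬validate_schedule).
Premise 5 is O(¬validate_schedule → ¬quarantine_report); since O(¬validate_schedule), deontic closure gives O(¬quarantine_report).
From O(¬quarantine_report) and premise 7, O(¬quarantine_report → ¬report_summons), we obtain O(¬report_summons).
Premise 3 does not contribute to this derivation.
Hence ¬report_summons is obligatory.

Obligatory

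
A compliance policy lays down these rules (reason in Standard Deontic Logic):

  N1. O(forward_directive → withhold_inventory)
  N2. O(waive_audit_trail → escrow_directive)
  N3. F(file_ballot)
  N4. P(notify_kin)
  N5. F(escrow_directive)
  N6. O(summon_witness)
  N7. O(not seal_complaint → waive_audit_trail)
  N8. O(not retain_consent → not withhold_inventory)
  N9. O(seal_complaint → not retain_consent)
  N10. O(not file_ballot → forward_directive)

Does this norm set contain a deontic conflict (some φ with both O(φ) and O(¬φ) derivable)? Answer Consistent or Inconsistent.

F(escrow_directive) at premise 5 means O(not escrow_directive).
Premise 2 is O(waive_audit_trail → escrow_directive); contrapositively O(not escrow_directive → not waive_audit_trail). Since O(not escrow_directive) holds, K gives O(not waive_audit_trail).
Premise 7, O(not seal_complaint → waive_audit_trail), contraposes to O(not waive_audit_trail → seal_complaint); with O(not waive_audit_trail) we get O(seal_complaint).
From O(seal_complaint) and premise 9, O(seal_complaint → not retain_consent), we obtain O(not retain_consent).
From O(not retain_consent) and premise 8, O(not retain_consent → not withhold_inventory), we obtain O(not withhold_inventory).
Premise 1 is O(forward_directive → withhold_inventory); contrapositively O(not withhold_inventory → not forward_directive). Since O(not withhold_inventory) holds, K gives O(not forward_directive).
Premise 10 is O(not file_ballot → forward_directive); contrapositively O(not forward_directive → file_ballot). Since O(not forward_directive) holds, K gives O(file_ballot).
Yet premise 3 is F(file_ballot), i.e. O(not file_ballot).
We now have both O(file_ballot) and O(not file_ballot) — file_ballot is simultaneously obligatory and forbidden, violating the D-axiom.

Inconsistent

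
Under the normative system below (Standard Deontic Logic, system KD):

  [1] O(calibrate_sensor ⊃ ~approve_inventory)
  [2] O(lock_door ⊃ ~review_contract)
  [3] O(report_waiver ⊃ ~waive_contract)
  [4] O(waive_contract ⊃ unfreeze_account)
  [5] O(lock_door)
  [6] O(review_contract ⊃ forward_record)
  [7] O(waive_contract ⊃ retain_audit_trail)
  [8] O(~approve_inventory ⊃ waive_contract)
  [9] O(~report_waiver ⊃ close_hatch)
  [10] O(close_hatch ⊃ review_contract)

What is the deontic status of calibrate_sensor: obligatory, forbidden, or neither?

Forbidden

Premise 5 gives O(lock_door).
Applying K to premise 2 (O(lock_door ⊃ ~review_contract)) and O(lock_door) yields O(~review_contract).
Premise 10, O(close_hatch ⊃ review_contract), contraposes to O(~review_contract ⊃ ~close_hatch); with O(~review_contract) we get O(~close_hatch).
Premise 9 is O(~report_waiver ⊃ close_hatch); contrapositively O(~close_hatch ⊃ report_waiver). Since O(~close_hatch) holds, K gives O(report_waiver).
Premise 3 is O(report_waiver ⊃ ~waive_contract); since O(report_waiver), deontic closure gives O(~waive_contract).
Premise 8, O(~approve_inventory ⊃ waive_contract), contraposes to O(~waive_contract ⊃ approve_inventory); with O(~waive_contract) we get O(approve_inventory).
The contrapositive of premise 1 (O(calibrate_sensor ⊃ ~approve_inventory)) is O(approve_inventory ⊃ ~calibrate_sensor), and O(approve_inventory) is already established, so O(~calibrate_sensor).
Premises 4, 6, 7 do not contribute to this derivation.
Thus O(~calibrate_sensor), which is F(calibrate_sensor): calibrate_sensor is forbidden.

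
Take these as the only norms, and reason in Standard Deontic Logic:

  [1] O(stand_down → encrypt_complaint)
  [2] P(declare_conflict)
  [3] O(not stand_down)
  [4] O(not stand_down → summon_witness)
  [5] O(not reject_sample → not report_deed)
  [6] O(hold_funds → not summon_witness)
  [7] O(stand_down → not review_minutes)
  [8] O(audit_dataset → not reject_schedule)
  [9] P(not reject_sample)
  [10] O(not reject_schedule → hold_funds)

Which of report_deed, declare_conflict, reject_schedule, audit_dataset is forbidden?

audit_dataset

From premise 3 we have O(not stand_down).
Applying K to premise 4 (O(not stand_down → summon_witness)) and O(not stand_down) yields O(summon_witness).
Premise 6, O(hold_funds → not summon_witness), contraposes to O(summon_witness → not hold_funds); with O(summon_witness) we get O(not hold_funds).
Premise 10, O(not reject_schedule → hold_funds), contraposes to O(not hold_funds → reject_schedule); with O(not hold_funds) we get O(reject_schedule).
Premise 8, O(audit_dataset → not reject_schedule), contraposes to O(reject_schedule → not audit_dataset); with O(reject_schedule) we get O(not audit_dataset).
So O(not audit_dataset) holds, i.e. audit_dataset is forbidden. None of the other listed options is forbidden under the premises.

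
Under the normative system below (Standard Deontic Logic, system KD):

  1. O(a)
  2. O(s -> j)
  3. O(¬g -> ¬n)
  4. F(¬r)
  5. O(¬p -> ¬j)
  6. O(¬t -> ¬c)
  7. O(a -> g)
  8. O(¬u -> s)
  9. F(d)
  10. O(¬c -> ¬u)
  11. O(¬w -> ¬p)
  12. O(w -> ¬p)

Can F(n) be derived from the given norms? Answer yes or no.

No

Premise 3 is O(¬g -> ¬n), but O(¬g) is not derivable from the premises, so it does not yield O(¬n).
No other premise forces O(¬n). An ideal world satisfying every premise can still have n true, so F(n) is not derivable.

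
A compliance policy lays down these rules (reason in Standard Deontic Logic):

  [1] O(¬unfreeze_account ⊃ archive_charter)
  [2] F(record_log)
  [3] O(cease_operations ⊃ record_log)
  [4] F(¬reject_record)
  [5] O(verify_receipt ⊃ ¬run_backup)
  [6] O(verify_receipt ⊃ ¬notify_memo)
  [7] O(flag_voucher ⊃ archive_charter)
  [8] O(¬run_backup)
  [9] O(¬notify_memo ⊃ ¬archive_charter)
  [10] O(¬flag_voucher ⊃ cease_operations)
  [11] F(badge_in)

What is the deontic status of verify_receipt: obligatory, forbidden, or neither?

Forbidden

F(record_log) at premise 2 means O(¬record_log).
Premise 3 is O(cease_operations ⊃ record_log); contrapositively O(¬record_log ⊃ ¬cease_operations). Since O(¬record_log) holds, K gives O(¬cease_operations).
The contrapositive of premise 10 (O(¬flag_voucher ⊃ cease_operations)) is O(¬cease_operations ⊃ flag_voucher), and O(¬cease_operations) is already established, so O(flag_voucher).
Applying K to premise 7 (O(flag_voucher ⊃ archive_charter)) and O(flag_voucher) yields O(archive_charter).
Premise 9, O(¬notify_memo ⊃ ¬archive_charter), contraposes to O(archive_charter ⊃ notify_memo); with O(archive_charter) we get O(notify_memo).
The contrapositive of premise 6 (O(verify_receipt ⊃ ¬notify_memo)) is O(notify_memo ⊃ ¬verify_receipt), and O(notify_memo) is already established, so O(¬verify_receipt).
Premises 1, 4, 5, 8, 11 do not contribute to this derivation.
Thus O(¬verify_receipt), which is F(verify_receipt): verify_receipt is forbidden.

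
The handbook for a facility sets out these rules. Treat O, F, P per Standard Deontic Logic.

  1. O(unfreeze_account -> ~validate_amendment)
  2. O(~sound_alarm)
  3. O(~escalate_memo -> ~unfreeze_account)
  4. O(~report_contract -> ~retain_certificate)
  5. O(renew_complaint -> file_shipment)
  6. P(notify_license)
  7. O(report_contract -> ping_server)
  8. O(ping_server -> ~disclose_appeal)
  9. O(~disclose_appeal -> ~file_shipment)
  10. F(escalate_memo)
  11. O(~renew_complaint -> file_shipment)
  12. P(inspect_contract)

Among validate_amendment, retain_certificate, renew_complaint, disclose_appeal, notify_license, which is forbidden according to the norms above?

retain_certificate

Premises 11 and 5 cover both cases: O(~renew_complaint -> file_shipment) and O(renew_complaint -> file_shipment). Since ~renew_complaint ∨ renew_complaint is a tautology, O(file_shipment) follows.
Premise 9, O(~disclose_appeal -> ~file_shipment), contraposes to O(file_shipment -> disclose_appeal); with O(file_shipment) we get O(disclose_appeal).
The contrapositive of premise 8 (O(ping_server -> ~disclose_appeal)) is O(disclose_appeal -> ~ping_server), and O(disclose_appeal) is already established, so O(~ping_server).
The contrapositive of premise 7 (O(report_contract -> ping_server)) is O(~ping_server -> ~report_contract), and O(~ping_server) is already established, so O(~report_contract).
Applying K to premise 4 (O(~report_contract -> ~retain_certificate)) and O(~report_contract) yields O(~retain_certificate).
So O(~retain_certificate) holds, i.e. retain_certificate is forbidden. None of the other listed options is forbidden under the premises.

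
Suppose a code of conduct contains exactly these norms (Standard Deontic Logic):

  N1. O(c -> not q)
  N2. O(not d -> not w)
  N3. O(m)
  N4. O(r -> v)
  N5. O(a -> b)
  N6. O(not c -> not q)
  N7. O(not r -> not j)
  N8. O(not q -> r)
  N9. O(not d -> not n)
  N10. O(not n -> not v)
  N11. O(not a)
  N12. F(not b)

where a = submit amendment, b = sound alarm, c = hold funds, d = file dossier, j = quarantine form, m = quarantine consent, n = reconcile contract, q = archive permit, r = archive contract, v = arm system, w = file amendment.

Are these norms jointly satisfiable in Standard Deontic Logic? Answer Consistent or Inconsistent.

Consistent

Premise 5 is O(a -> b); even if O(b) held, inferring O(a) would be affirming the consequent — invalid.
So O(a) is not derivable, and the apparent clash with O(not a) does not arise.
A world satisfying every obligation exists (e.g. a=false, b=true, c=false, d=true, j=false, m=true, n=true, q=false, r=true, v=true, w=false); no atom is both obligatory and forbidden, so the set is consistent.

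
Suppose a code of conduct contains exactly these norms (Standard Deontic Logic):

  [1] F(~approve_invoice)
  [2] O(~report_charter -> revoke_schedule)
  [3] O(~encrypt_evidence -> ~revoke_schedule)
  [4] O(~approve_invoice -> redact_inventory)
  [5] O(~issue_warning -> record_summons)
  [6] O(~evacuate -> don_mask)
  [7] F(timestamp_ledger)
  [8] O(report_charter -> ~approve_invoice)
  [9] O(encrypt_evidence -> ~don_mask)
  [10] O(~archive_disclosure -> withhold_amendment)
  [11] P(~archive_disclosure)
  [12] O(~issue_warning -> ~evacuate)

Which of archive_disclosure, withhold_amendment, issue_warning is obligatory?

issue_warning

F(~approve_invoice) at premise 1 means O(approve_invoice).
Premise 8 is O(report_charter -> ~approve_invoice); contrapositively O(approve_invoice -> ~report_charter). Since O(approve_invoice) holds, K gives O(~report_charter).
Premise 2 is O(~report_charter -> revoke_schedule); since O(~report_charter), deontic closure gives O(revoke_schedule).
Premise 3, O(~encrypt_evidence -> ~revoke_schedule), contraposes to O(revoke_schedule -> encrypt_evidence); with O(revoke_schedule) we get O(encrypt_evidence).
Applying K to premise 9 (O(encrypt_evidence -> ~don_mask)) and O(encrypt_evidence) yields O(~don_mask).
Premise 6, O(~evacuate -> don_mask), contraposes to O(~don_mask -> evacuate); with O(~don_mask) we get O(evacuate).
The contrapositive of premise 12 (O(~issue_warning -> ~evacuate)) is O(evacuate -> issue_warning), and O(evacuate) is already established, so O(issue_warning).
So O(issue_warning) holds — issue_warning is obligatory. None of the other listed options is made obligatory by any chain of premises.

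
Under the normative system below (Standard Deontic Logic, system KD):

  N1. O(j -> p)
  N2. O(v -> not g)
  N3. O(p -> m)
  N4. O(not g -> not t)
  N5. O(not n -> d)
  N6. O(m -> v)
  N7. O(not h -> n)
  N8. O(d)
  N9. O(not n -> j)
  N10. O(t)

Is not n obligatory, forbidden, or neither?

Premise 10 states O(t) outright.
The contrapositive of premise 4 (O(not g -> not t)) is O(t -> g), and O(t) is already established, so O(g).
The contrapositive of premise 2 (O(v -> not g)) is O(g -> not v), and O(g) is already established, so O(not v).
Premise 6 is O(m -> v); contrapositively O(not v -> not m). Since O(not v) holds, K gives O(not m).
Premise 3 is O(p -> m); contrapositively O(not m -> not p). Since O(not m) holds, K gives O(not p).
Premise 1, O(j -> p), contraposes to O(not p -> not j); with O(not p) we get O(not j).
The contrapositive of premise 9 (O(not n -> j)) is O(not j -> n), and O(not j) is already established, so O(n).
Premises 5, 7, 8 do not contribute to this derivation.
Thus O(n), which is F(not n): not n is forbidden.

Forbidden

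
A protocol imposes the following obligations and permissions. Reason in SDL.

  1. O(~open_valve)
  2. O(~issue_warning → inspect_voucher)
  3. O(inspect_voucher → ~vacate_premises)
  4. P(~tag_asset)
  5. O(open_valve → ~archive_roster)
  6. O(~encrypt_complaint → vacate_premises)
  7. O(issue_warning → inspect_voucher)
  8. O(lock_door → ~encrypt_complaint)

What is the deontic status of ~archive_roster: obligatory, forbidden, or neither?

Neither

Premise 5 is O(open_valve → ~archive_roster), but O(open_valve) is not derivable from the premises, so it does not yield O(~archive_roster).
No premise or chain of K-axiom applications forces O(~archive_roster), and none forces O(archive_roster). So ~archive_roster is neither obligatory nor forbidden under these norms.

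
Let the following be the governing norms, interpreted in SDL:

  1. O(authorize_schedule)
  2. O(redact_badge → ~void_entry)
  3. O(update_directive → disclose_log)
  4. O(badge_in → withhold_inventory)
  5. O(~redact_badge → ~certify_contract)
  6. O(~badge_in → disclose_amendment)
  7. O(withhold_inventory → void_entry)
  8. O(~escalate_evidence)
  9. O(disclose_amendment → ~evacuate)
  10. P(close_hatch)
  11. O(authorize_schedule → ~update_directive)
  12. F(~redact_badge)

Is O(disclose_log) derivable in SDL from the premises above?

Premise 3 is O(update_directive → disclose_log), but O(update_directive) is not derivable from the premises, so it does not yield O(disclose_log).
No other premise forces O(disclose_log). An ideal world satisfying every premise can still have disclose_log false, so O(disclose_log) is not derivable.

No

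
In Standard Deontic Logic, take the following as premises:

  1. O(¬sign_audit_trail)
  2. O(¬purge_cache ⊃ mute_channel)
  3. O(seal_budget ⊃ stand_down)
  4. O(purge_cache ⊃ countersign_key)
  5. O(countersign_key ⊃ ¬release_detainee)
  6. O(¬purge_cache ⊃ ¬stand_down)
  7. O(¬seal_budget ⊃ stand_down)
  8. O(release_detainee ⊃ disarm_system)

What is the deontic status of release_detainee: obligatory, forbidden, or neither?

Forbidden

By case analysis on ¬seal_budget: premise 7 gives O(¬seal_budget ⊃ stand_down) and premise 3 gives O(seal_budget ⊃ stand_down), so O(stand_down) either way.
Premise 6 is O(¬purge_cache ⊃ ¬stand_down); contrapositively O(stand_down ⊃ purge_cache). Since O(stand_down) holds, K gives O(purge_cache).
Premise 4 is O(purge_cache ⊃ countersign_key); since O(purge_cache), deontic closure gives O(countersign_key).
With premise 5, O(countersign_key ⊃ ¬release_detainee), the K-axiom yields O(¬release_detainee).
Premises 1, 2, 8 do not contribute to this derivation.
Thus O(¬release_detainee), which is F(release_detainee): release_detainee is forbidden.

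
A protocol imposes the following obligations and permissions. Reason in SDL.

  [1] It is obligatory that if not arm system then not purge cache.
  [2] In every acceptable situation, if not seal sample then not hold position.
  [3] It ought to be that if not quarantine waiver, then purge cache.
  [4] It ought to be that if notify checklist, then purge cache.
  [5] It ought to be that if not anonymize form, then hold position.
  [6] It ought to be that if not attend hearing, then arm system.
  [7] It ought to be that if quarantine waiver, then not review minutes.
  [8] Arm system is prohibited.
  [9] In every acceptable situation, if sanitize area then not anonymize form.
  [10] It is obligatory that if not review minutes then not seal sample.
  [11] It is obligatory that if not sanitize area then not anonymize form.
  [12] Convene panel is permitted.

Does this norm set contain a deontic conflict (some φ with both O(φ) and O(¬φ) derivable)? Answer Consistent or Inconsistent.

Inconsistent

By case analysis on sanitize_area: premise 9 gives O(sanitize_area → ¬anonymize_form) and premise 11 gives O(¬sanitize_area → ¬anonymize_form), so O(¬anonymize_form) either way.
With premise 5, O(¬anonymize_form → hold_position), the K-axiom yields O(hold_position).
Premise 2, O(¬seal_sample → ¬hold_position), contraposes to O(hold_position → seal_sample); with O(hold_position) we get O(seal_sample).
The contrapositive of premise 10 (O(¬review_minutes → ¬seal_sample)) is O(seal_sample → review_minutes), and O(seal_sample) is already established, so O(review_minutes).
Premise 7 is O(quarantine_waiver → ¬review_minutes); contrapositively O(review_minutes → ¬quarantine_waiver). Since O(review_minutes) holds, K gives O(¬quarantine_waiver).
With premise 3, O(¬quarantine_waiver → purge_cache), the K-axiom yields O(purge_cache).
The contrapositive of premise 1 (O(¬arm_system → ¬purge_cache)) is O(purge_cache → arm_system), and O(purge_cache) is already established, so O(arm_system).
However, F(arm_system) at premise 8 amounts to O(¬arm_system).
We now have both O(arm_system) and O(¬arm_system) — arm_system is simultaneously obligatory and forbidden, violating the D-axiom.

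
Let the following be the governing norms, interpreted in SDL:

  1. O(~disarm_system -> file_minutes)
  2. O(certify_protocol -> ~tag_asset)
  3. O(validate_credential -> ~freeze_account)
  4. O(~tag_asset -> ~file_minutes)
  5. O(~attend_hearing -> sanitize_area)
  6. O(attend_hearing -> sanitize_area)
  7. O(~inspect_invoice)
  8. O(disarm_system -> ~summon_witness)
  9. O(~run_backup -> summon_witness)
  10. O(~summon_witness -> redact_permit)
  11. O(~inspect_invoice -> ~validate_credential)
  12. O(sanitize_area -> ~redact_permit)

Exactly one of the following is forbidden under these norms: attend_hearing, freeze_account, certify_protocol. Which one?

certify_protocol

Premises 6 and 5 are O(attend_hearing -> sanitize_area) and O(~attend_hearing -> sanitize_area); every ideal world satisfies attend_hearing or ~attend_hearing, so in either case sanitize_area holds — hence O(sanitize_area).
Premise 12 is O(sanitize_area -> ~redact_permit); since O(sanitize_area), deontic closure gives O(~redact_permit).
Premise 10 is O(~summon_witness -> redact_permit); contrapositively O(~redact_permit -> summon_witness). Since O(~redact_permit) holds, K gives O(summon_witness).
Premise 8, O(disarm_system -> ~summon_witness), contraposes to O(summon_witness -> ~disarm_system); with O(summon_witness) we get O(~disarm_system).
Premise 1 is O(~disarm_system -> file_minutes); since O(~disarm_system), deontic closure gives O(file_minutes).
Premise 4, O(~tag_asset -> ~file_minutes), contraposes to O(file_minutes -> tag_asset); with O(file_minutes) we get O(tag_asset).
Premise 2 is O(certify_protocol -> ~tag_asset); contrapositively O(tag_asset -> ~certify_protocol). Since O(tag_asset) holds, K gives O(~certify_protocol).
So O(~certify_protocol) holds, i.e. certify_protocol is forbidden. None of the other listed options is forbidden under the premises.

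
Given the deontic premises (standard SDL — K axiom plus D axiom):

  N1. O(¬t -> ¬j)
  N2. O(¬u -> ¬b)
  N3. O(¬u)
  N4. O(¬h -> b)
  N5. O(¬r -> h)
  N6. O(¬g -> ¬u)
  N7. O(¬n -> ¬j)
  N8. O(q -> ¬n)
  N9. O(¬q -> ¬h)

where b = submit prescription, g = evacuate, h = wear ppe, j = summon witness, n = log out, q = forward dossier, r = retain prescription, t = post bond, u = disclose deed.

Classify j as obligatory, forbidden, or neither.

Forbidden

Premise 3 gives O(¬u).
Premise 2 is O(¬u -> ¬b); since O(¬u), deontic closure gives O(¬b).
The contrapositive of premise 4 (O(¬h -> b)) is O(¬b -> h), and O(¬b) is already established, so O(h).
The contrapositive of premise 9 (O(¬q -> ¬h)) is O(h -> q), and O(h) is already established, so O(q).
With premise 8, O(q -> ¬n), the K-axiom yields O(¬n).
From O(¬n) and premise 7, O(¬n -> ¬j), we obtain O(¬j).
Premises 1, 5, 6 do not contribute to this derivation.
Thus O(¬j), which is F(j): j is forbidden.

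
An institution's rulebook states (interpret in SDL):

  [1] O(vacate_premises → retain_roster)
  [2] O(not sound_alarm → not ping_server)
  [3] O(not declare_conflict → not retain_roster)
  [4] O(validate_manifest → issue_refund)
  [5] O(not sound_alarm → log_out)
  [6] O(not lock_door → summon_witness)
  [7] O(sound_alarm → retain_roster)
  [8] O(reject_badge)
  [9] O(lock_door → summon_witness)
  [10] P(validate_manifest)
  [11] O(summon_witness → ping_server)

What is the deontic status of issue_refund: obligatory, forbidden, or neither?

Neither

Premise 4 is O(validate_manifest → issue_refund), but O(validate_manifest) is not derivable from the premises (the permission P(validate_manifest) asserts only not O(not validate_manifest), not O(validate_manifest)), so it does not yield O(issue_refund).
No premise or chain of K-axiom applications forces O(issue_refund), and none forces O(not issue_refund). So issue_refund is neither obligatory nor forbidden under these norms.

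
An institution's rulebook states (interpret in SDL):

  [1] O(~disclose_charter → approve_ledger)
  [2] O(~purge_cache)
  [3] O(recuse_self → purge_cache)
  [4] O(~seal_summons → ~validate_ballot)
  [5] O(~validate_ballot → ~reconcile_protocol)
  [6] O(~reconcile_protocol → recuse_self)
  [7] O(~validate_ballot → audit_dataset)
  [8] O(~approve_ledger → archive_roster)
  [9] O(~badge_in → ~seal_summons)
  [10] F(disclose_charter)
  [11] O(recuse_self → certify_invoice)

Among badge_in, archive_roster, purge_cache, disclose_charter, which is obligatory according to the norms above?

From premise 2 we have O(~purge_cache).
Premise 3 is O(recuse_self → purge_cache); contrapositively O(~purge_cache → ~recuse_self). Since O(~purge_cache) holds, K gives O(~recuse_self).
Premise 6 is O(~reconcile_protocol → recuse_self); contrapositively O(~recuse_self → reconcile_protocol). Since O(~recuse_self) holds, K gives O(reconcile_protocol).
Premise 5 is O(~validate_ballot → ~reconcile_protocol); contrapositively O(reconcile_protocol → validate_ballot). Since O(reconcile_protocol) holds, K gives O(validate_ballot).
Premise 4, O(~seal_summons → ~validate_ballot), contraposes to O(validate_ballot → seal_summons); with O(validate_ballot) we get O(seal_summons).
Premise 9, O(~badge_in → ~seal_summons), contraposes to O(seal_summons → badge_in); with O(seal_summons) we get O(badge_in).
So O(badge_in) holds — badge_in is obligatory. None of the other listed options is made obligatory by any chain of premises.

badge_in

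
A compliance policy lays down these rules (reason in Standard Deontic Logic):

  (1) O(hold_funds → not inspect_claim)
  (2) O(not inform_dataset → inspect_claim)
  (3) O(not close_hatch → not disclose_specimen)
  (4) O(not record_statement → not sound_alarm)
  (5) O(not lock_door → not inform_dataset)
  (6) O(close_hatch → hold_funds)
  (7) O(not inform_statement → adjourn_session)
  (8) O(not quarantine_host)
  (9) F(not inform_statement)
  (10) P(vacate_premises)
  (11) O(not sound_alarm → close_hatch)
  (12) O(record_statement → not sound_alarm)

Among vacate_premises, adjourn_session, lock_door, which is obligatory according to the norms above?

lock_door

Premises 4 and 12 cover both cases: O(not record_statement → not sound_alarm) and O(record_statement → not sound_alarm). Since not record_statement ∨ record_statement is a tautology, O(not sound_alarm) follows.
With premise 11, O(not sound_alarm → close_hatch), the K-axiom yields O(close_hatch).
From O(close_hatch) and premise 6, O(close_hatch → hold_funds), we obtain O(hold_funds).
With premise 1, O(hold_funds → not inspect_claim), the K-axiom yields O(not inspect_claim).
Premise 2 is O(not inform_dataset → inspect_claim); contrapositively O(not inspect_claim → inform_dataset). Since O(not inspect_claim) holds, K gives O(inform_dataset).
Premise 5, O(not lock_door → not inform_dataset), contraposes to O(inform_dataset → lock_door); with O(inform_dataset) we get O(lock_door).
So O(lock_door) holds — lock_door is obligatory. None of the other listed options is made obligatory by any chain of premises.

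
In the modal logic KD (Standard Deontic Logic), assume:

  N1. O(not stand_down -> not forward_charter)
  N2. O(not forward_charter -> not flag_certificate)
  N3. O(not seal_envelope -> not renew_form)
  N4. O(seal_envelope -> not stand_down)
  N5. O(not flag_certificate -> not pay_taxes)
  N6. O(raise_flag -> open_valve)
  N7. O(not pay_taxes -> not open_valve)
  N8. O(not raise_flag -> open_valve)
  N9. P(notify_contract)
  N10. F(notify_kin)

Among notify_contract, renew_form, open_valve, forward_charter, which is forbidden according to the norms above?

renew_form

Premises 8 and 6 cover both cases: O(not raise_flag -> open_valve) and O(raise_flag -> open_valve). Since not raise_flag ∨ raise_flag is a tautology, O(open_valve) follows.
The contrapositive of premise 7 (O(not pay_taxes -> not open_valve)) is O(open_valve -> pay_taxes), and O(open_valve) is already established, so O(pay_taxes).
Premise 5 is O(not flag_certificate -> not pay_taxes); contrapositively O(pay_taxes -> flag_certificate). Since O(pay_taxes) holds, K gives O(flag_certificate).
The contrapositive of premise 2 (O(not forward_charter -> not flag_certificate)) is O(flag_certificate -> forward_charter), and O(flag_certificate) is already established, so O(forward_charter).
Premise 1, O(not stand_down -> not forward_charter), contraposes to O(forward_charter -> stand_down); with O(forward_charter) we get O(stand_down).
Premise 4 is O(seal_envelope -> not stand_down); contrapositively O(stand_down -> not seal_envelope). Since O(stand_down) holds, K gives O(not seal_envelope).
With premise 3, O(not seal_envelope -> not renew_form), the K-axiom yields O(not renew_form).
So O(not renew_form) holds, i.e. renew_form is forbidden. None of the other listed options is forbidden under the premises.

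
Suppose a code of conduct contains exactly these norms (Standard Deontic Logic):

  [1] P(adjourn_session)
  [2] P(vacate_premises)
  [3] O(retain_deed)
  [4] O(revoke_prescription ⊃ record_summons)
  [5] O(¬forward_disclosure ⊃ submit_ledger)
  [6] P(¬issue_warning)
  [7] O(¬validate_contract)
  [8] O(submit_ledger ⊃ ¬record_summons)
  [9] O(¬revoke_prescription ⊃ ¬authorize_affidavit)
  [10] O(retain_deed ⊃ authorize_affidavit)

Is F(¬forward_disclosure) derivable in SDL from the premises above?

Premise 3 gives O(retain_deed).
Applying K to premise 10 (O(retain_deed ⊃ authorize_affidavit)) and O(retain_deed) yields O(authorize_affidavit).
Premise 9, O(¬revoke_prescription ⊃ ¬authorize_affidavit), contraposes to O(authorize_affidavit ⊃ revoke_prescription); with O(authorize_affidavit) we get O(revoke_prescription).
Premise 4 is O(revoke_prescription ⊃ record_summons); since O(revoke_prescription), deontic closure gives O(record_summons).
The contrapositive of premise 8 (O(submit_ledger ⊃ ¬record_summons)) is O(record_summons ⊃ ¬submit_ledger), and O(record_summons) is already established, so O(¬submit_ledger).
Premise 5 is O(¬forward_disclosure ⊃ submit_ledger); contrapositively O(¬submit_ledger ⊃ forward_disclosure). Since O(¬submit_ledger) holds, K gives O(forward_disclosure).
Premises 1, 2, 6, 7 do not contribute to this derivation.
So O(forward_disclosure) holds, i.e. F(¬forward_disclosure). The claim follows.

Yes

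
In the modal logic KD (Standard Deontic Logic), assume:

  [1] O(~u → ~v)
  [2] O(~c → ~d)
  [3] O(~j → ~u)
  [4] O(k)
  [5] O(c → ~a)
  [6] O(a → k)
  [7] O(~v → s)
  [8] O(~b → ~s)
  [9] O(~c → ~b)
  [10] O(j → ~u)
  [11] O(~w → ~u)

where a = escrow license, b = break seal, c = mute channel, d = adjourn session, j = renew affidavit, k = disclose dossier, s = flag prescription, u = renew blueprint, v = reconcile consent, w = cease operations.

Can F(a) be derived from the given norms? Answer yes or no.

By case analysis on ~j: premise 3 gives O(~j → ~u) and premise 10 gives O(j → ~u), so O(~u) either way.
From O(~u) and premise 1, O(~u → ~v), we obtain O(~v).
Premise 7 is O(~v → s); since O(~v), deontic closure gives O(s).
Premise 8 is O(~b → ~s); contrapositively O(s → b). Since O(s) holds, K gives O(b).
Premise 9, O(~c → ~b), contraposes to O(b → c); with O(b) we get O(c).
From O(c) and premise 5, O(c → ~a), we obtain O(~a).
Premises 2, 4, 6, 11 do not contribute to this derivation.
So O(~a) holds, i.e. F(a). The claim follows.

Yes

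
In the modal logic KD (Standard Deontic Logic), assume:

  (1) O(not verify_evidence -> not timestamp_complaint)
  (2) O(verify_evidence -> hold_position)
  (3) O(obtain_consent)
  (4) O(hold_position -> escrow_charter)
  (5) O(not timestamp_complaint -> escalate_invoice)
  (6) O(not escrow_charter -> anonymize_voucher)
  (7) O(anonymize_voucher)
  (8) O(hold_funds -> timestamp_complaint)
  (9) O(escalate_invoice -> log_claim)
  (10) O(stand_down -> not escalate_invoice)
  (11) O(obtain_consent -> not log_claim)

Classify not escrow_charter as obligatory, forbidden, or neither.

Premise 3 gives O(obtain_consent).
Applying K to premise 11 (O(obtain_consent -> not log_claim)) and O(obtain_consent) yields O(not log_claim).
The contrapositive of premise 9 (O(escalate_invoice -> log_claim)) is O(not log_claim -> not escalate_invoice), and O(not log_claim) is already established, so O(not escalate_invoice).
The contrapositive of premise 5 (O(not timestamp_complaint -> escalate_invoice)) is O(not escalate_invoice -> timestamp_complaint), and O(not escalate_invoice) is already established, so O(timestamp_complaint).
Premise 1 is O(not verify_evidence -> not timestamp_complaint); contrapositively O(timestamp_complaint -> verify_evidence). Since O(timestamp_complaint) holds, K gives O(verify_evidence).
With premise 2, O(verify_evidence -> hold_position), the K-axiom yields O(hold_position).
From O(hold_position) and premise 4, O(hold_position -> escrow_charter), we obtain O(escrow_charter).
Premises 6, 7, 8, 10 do not contribute to this derivation.
Thus O(escrow_charter), which is F(not escrow_charter): not escrow_charter is forbidden.

Forbidden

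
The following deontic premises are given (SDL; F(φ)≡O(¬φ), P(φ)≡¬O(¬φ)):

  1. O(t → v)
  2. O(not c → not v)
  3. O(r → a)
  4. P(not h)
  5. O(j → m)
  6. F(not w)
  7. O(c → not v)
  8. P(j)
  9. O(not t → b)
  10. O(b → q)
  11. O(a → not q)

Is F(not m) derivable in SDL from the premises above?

No

Premise 5 is O(j → m), but O(j) is not derivable from the premises (the permission P(j) asserts only not O(not j), not O(j)), so it does not yield O(m).
No other premise forces O(m). An ideal world satisfying every premise can still have not m true, so F(not m) is not derivable.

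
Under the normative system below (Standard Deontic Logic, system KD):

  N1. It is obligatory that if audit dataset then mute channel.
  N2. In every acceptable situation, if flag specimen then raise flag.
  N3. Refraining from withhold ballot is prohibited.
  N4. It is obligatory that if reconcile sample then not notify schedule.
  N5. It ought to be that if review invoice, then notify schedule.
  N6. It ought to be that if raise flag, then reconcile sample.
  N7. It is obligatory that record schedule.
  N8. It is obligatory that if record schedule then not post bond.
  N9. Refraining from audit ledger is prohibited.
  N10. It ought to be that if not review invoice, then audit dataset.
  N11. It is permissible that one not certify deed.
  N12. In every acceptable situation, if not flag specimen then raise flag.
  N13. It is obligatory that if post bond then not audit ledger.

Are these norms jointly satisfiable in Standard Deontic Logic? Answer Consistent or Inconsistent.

Premise 13 is O(post_bond → ¬audit_ledger), but O(post_bond) is not derivable from the premises, so it does not yield O(¬audit_ledger).
So O(¬audit_ledger) is not derivable, and the apparent clash with O(audit_ledger) does not arise.
A world satisfying every obligation exists (e.g. audit_dataset=true, audit_ledger=true, certify_deed=false, flag_specimen=false, mute_channel=true, notify_schedule=false, post_bond=false, raise_flag=true, reconcile_sample=true, record_schedule=true, review_invoice=false, withhold_ballot=true); no atom is both obligatory and forbidden, so the set is consistent.

Consistent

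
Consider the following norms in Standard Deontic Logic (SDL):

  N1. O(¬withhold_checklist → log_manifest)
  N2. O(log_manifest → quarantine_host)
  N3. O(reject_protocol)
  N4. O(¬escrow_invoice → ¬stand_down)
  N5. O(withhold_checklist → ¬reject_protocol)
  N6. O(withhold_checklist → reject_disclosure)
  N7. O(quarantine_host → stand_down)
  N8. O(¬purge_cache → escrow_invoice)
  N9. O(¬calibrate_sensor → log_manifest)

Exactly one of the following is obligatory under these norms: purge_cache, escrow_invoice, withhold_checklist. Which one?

From premise 3 we have O(reject_protocol).
The contrapositive of premise 5 (O(withhold_checklist → ¬reject_protocol)) is O(reject_protocol → ¬withhold_checklist), and O(reject_protocol) is already established, so O(¬withhold_checklist).
From O(¬withhold_checklist) and premise 1, O(¬withhold_checklist → log_manifest), we obtain O(log_manifest).
From O(log_manifest) and premise 2, O(log_manifest → quarantine_host), we obtain O(quarantine_host).
From O(quarantine_host) and premise 7, O(quarantine_host → stand_down), we obtain O(stand_down).
Premise 4, O(¬escrow_invoice → ¬stand_down), contraposes to O(stand_down → escrow_invoice); with O(stand_down) we get O(escrow_invoice).
So O(escrow_invoice) holds — escrow_invoice is obligatory. None of the other listed options is made obligatory by any chain of premises.

escrow_invoice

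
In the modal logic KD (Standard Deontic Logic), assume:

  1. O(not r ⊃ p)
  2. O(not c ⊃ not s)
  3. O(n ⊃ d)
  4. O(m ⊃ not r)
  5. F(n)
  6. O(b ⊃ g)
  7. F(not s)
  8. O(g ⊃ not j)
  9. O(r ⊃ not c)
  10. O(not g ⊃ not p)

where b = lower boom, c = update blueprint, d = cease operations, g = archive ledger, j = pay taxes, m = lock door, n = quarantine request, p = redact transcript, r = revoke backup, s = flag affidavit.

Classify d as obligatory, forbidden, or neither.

Premise 3 is O(n ⊃ d), but O(n) is not derivable from the premises, so it does not yield O(d).
No premise or chain of K-axiom applications forces O(d), and none forces O(not d). So d is neither obligatory nor forbidden under these norms.

Neither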